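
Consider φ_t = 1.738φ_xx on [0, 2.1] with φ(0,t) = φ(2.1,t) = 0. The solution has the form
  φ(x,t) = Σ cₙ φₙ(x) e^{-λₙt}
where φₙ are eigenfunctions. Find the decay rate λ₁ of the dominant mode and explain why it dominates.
Eigenvalues: λₙ = 1.738n²π²/2.1².
First three modes:
  n=1: λ₁ = 1.738π²/2.1² ≈ 3.89
  n=2: λ₂ = 6.952π²/2.1² ≈ 15.559 (4× faster decay)
  n=3: λ₃ = 15.642π²/2.1² ≈ 35.007 (9× faster decay)
As t → ∞, higher modes decay exponentially faster. The n=1 mode dominates: φ ~ c₁ sin(πx/2.1) e^{-λ₁t}.
Decay rate: λ₁ = 1.738π²/2.1² ≈ 3.89.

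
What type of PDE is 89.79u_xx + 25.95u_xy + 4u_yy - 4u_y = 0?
With A = 89.79, B = 25.95, C = 4, the discriminant is -763.2375. This is an elliptic PDE.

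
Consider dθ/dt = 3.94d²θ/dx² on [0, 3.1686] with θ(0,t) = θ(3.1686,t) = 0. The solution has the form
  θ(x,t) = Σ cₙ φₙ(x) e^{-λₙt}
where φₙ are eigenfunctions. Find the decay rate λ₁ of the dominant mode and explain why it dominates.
Eigenvalues: λₙ = 3.94n²π²/3.1686².
First three modes:
  n=1: λ₁ = 3.94π²/3.1686² ≈ 3.873
  n=2: λ₂ = 15.76π²/3.1686² ≈ 15.492 (4× faster decay)
  n=3: λ₃ = 35.46π²/3.1686² ≈ 34.858 (9× faster decay)
As t → ∞, higher modes decay exponentially faster. The n=1 mode dominates: θ ~ c₁ sin(πx/3.1686) e^{-λ₁t}.
Decay rate: λ₁ = 3.94π²/3.1686² ≈ 3.873.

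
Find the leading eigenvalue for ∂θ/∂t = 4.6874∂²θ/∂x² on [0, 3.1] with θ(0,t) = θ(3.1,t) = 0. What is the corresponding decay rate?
Eigenvalues: λₙ = 4.6874n²π²/3.1².
First three modes:
  n=1: λ₁ = 4.6874π²/3.1² ≈ 4.814
  n=2: λ₂ = 18.7496π²/3.1² ≈ 19.256 (4× faster decay)
  n=3: λ₃ = 42.1866π²/3.1² ≈ 43.326 (9× faster decay)
As t → ∞, higher modes decay exponentially faster. The n=1 mode dominates: θ ~ c₁ sin(πx/3.1) e^{-λ₁t}.
Decay rate: λ₁ = 4.6874π²/3.1² ≈ 4.814.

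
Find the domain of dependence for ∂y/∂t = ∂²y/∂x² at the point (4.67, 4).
The entire real line. The heat equation has infinite propagation speed: any initial disturbance instantly affects all points (though exponentially small far away).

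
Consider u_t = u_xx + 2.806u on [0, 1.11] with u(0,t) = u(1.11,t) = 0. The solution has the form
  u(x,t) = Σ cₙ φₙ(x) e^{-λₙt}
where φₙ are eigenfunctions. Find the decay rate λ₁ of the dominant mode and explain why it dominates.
Eigenvalues: λₙ = n²π²/1.11² - 2.806.
First three modes:
  n=1: λ₁ = π²/1.11² - 2.806 ≈ 5.204
  n=2: λ₂ = 4π²/1.11² - 2.806 ≈ 29.236
  n=3: λ₃ = 9π²/1.11² - 2.806 ≈ 69.288
Since π²/1.11² ≈ 8.01 > 2.806, all λₙ > 0.
The n=1 mode decays slowest → dominates as t → ∞.
Asymptotic: u ~ c₁ sin(πx/1.11) e^{-λ₁t} with decay rate λ₁ ≈ 5.204.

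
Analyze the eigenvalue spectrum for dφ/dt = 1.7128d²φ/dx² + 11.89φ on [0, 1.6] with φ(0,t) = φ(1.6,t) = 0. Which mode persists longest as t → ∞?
Eigenvalues: λₙ = 1.7128n²π²/1.6² - 11.89.
First three modes:
  n=1: λ₁ = 1.7128π²/1.6² - 11.89 ≈ -5.287
  n=2: λ₂ = 6.8512π²/1.6² - 11.89 ≈ 14.524
  n=3: λ₃ = 15.4152π²/1.6² - 11.89 ≈ 47.54
Since 1.7128π²/1.6² ≈ 6.603 < 11.89, λ₁ < 0.
The n=1 mode grows fastest (−λₙ is largest for n=1) → dominates.
Asymptotic: φ ~ c₁ sin(πx/1.6) e^{5.287t} (exponential growth at rate −λ₁ ≈ 5.287).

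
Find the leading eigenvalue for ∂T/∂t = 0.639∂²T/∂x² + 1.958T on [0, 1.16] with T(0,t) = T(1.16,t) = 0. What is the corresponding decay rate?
Eigenvalues: λₙ = 0.639n²π²/1.16² - 1.958.
First three modes:
  n=1: λ₁ = 0.639π²/1.16² - 1.958 ≈ 2.729
  n=2: λ₂ = 2.556π²/1.16² - 1.958 ≈ 16.79
  n=3: λ₃ = 5.751π²/1.16² - 1.958 ≈ 40.224
Since 0.639π²/1.16² ≈ 4.687 > 1.958, all λₙ > 0.
The n=1 mode decays slowest → dominates as t → ∞.
Asymptotic: T ~ c₁ sin(πx/1.16) e^{-λ₁t} with decay rate λ₁ ≈ 2.729.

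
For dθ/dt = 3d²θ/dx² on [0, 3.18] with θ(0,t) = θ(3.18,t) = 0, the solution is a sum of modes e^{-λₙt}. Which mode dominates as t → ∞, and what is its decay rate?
Eigenvalues: λₙ = 3n²π²/3.18².
First three modes:
  n=1: λ₁ = 3π²/3.18² ≈ 2.928
  n=2: λ₂ = 12π²/3.18² ≈ 11.712 (4× faster decay)
  n=3: λ₃ = 27π²/3.18² ≈ 26.352 (9× faster decay)
As t → ∞, higher modes decay exponentially faster. The n=1 mode dominates: θ ~ c₁ sin(πx/3.18) e^{-λ₁t}.
Decay rate: λ₁ = 3π²/3.18² ≈ 2.928.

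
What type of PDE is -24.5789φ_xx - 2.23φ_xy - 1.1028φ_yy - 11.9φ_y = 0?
With A = -24.5789, B = -2.23, C = -1.1028, the discriminant is -103.44954368. This is an elliptic PDE.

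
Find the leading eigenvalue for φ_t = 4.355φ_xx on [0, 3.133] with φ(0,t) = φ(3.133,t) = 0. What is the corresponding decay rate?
Eigenvalues: λₙ = 4.355n²π²/3.133².
First three modes:
  n=1: λ₁ = 4.355π²/3.133² ≈ 4.379
  n=2: λ₂ = 17.42π²/3.133² ≈ 17.516 (4× faster decay)
  n=3: λ₃ = 39.195π²/3.133² ≈ 39.41 (9× faster decay)
As t → ∞, higher modes decay exponentially faster. The n=1 mode dominates: φ ~ c₁ sin(πx/3.133) e^{-λ₁t}.
Decay rate: λ₁ = 4.355π²/3.133² ≈ 4.379.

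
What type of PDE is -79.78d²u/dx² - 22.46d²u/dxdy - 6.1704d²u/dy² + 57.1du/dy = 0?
With A = -79.78, B = -22.46, C = -6.1704, the discriminant is -1464.646448. This is an elliptic PDE.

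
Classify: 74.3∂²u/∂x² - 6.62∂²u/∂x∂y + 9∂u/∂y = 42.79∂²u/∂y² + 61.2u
Rewriting in standard form: 74.3∂²u/∂x² - 6.62∂²u/∂x∂y - 42.79∂²u/∂y² + 9∂u/∂y - 61.2u = 0. Hyperbolic (discriminant = 12761.0124).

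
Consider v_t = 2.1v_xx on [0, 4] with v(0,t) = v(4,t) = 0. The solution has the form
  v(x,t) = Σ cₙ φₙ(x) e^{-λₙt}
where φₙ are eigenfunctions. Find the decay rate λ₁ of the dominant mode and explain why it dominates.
Eigenvalues: λₙ = 2.1n²π²/4².
First three modes:
  n=1: λ₁ = 2.1π²/4² ≈ 1.295
  n=2: λ₂ = 8.4π²/4² ≈ 5.182 (4× faster decay)
  n=3: λ₃ = 18.9π²/4² ≈ 11.658 (9× faster decay)
As t → ∞, higher modes decay exponentially faster. The n=1 mode dominates: v ~ c₁ sin(πx/4) e^{-λ₁t}.
Decay rate: λ₁ = 2.1π²/4² ≈ 1.295.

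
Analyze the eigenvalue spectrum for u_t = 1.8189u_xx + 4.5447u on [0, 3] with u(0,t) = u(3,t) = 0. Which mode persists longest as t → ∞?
Eigenvalues: λₙ = 1.8189n²π²/3² - 4.5447.
First three modes:
  n=1: λ₁ = 1.8189π²/3² - 4.5447 ≈ -2.55
  n=2: λ₂ = 7.2756π²/3² - 4.5447 ≈ 3.434
  n=3: λ₃ = 16.3701π²/3² - 4.5447 ≈ 13.407
Since 1.8189π²/3² ≈ 1.995 < 4.5447, λ₁ < 0.
The n=1 mode grows fastest (−λₙ is largest for n=1) → dominates.
Asymptotic: u ~ c₁ sin(πx/3) e^{2.55t} (exponential growth at rate −λ₁ ≈ 2.55).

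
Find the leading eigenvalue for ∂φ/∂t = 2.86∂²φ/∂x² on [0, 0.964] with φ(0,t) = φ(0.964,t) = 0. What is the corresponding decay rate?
Eigenvalues: λₙ = 2.86n²π²/0.964².
First three modes:
  n=1: λ₁ = 2.86π²/0.964² ≈ 30.375
  n=2: λ₂ = 11.44π²/0.964² ≈ 121.499 (4× faster decay)
  n=3: λ₃ = 25.74π²/0.964² ≈ 273.372 (9× faster decay)
As t → ∞, higher modes decay exponentially faster. The n=1 mode dominates: φ ~ c₁ sin(πx/0.964) e^{-λ₁t}.
Decay rate: λ₁ = 2.86π²/0.964² ≈ 30.375.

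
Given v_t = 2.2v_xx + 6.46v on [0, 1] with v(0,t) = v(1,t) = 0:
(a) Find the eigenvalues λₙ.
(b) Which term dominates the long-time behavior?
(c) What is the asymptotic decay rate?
Eigenvalues: λₙ = 2.2n²π²/1² - 6.46.
First three modes:
  n=1: λ₁ = 2.2π² - 6.46 ≈ 15.253
  n=2: λ₂ = 8.8π² - 6.46 ≈ 80.393
  n=3: λ₃ = 19.8π² - 6.46 ≈ 188.958
Since 2.2π² ≈ 21.713 > 6.46, all λₙ > 0.
The n=1 mode decays slowest → dominates as t → ∞.
Asymptotic: v ~ c₁ sin(πx/1) e^{-λ₁t} with decay rate λ₁ ≈ 15.253.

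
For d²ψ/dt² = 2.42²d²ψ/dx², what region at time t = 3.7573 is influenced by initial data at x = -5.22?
Domain of influence: [-14.312666, 3.872666]. Data at x = -5.22 spreads outward at speed 2.42.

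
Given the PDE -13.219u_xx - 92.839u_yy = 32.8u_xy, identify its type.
Rewriting in standard form: -13.219u_xx - 32.8u_xy - 92.839u_yy = 0. The second-order coefficients are A = -13.219, B = -32.8, C = -92.839. Since B² - 4AC = -3833.114964 < 0, this is an elliptic PDE.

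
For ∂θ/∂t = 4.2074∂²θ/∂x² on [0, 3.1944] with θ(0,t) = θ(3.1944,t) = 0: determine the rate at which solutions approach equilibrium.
Eigenvalues: λₙ = 4.2074n²π²/3.1944².
First three modes:
  n=1: λ₁ = 4.2074π²/3.1944² ≈ 4.069
  n=2: λ₂ = 16.8296π²/3.1944² ≈ 16.278 (4× faster decay)
  n=3: λ₃ = 37.8666π²/3.1944² ≈ 36.625 (9× faster decay)
As t → ∞, higher modes decay exponentially faster. The n=1 mode dominates: θ ~ c₁ sin(πx/3.1944) e^{-λ₁t}.
Decay rate: λ₁ = 4.2074π²/3.1944² ≈ 4.069.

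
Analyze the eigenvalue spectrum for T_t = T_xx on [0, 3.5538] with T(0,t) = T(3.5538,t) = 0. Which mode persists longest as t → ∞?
Eigenvalues: λₙ = n²π²/3.5538².
First three modes:
  n=1: λ₁ = π²/3.5538² ≈ 0.781
  n=2: λ₂ = 4π²/3.5538² ≈ 3.126 (4× faster decay)
  n=3: λ₃ = 9π²/3.5538² ≈ 7.033 (9× faster decay)
As t → ∞, higher modes decay exponentially faster. The n=1 mode dominates: T ~ c₁ sin(πx/3.5538) e^{-λ₁t}.
Decay rate: λ₁ = π²/3.5538² ≈ 0.781.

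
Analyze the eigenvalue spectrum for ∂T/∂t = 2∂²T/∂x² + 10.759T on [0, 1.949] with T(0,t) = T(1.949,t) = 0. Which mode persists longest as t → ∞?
Eigenvalues: λₙ = 2n²π²/1.949² - 10.759.
First three modes:
  n=1: λ₁ = 2π²/1.949² - 10.759 ≈ -5.563
  n=2: λ₂ = 8π²/1.949² - 10.759 ≈ 10.027
  n=3: λ₃ = 18π²/1.949² - 10.759 ≈ 36.009
Since 2π²/1.949² ≈ 5.196 < 10.759, λ₁ < 0.
The n=1 mode grows fastest (−λₙ is largest for n=1) → dominates.
Asymptotic: T ~ c₁ sin(πx/1.949) e^{5.563t} (exponential growth at rate −λ₁ ≈ 5.563).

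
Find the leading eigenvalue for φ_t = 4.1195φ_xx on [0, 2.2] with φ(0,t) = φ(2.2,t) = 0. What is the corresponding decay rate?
Eigenvalues: λₙ = 4.1195n²π²/2.2².
First three modes:
  n=1: λ₁ = 4.1195π²/2.2² ≈ 8.4
  n=2: λ₂ = 16.478π²/2.2² ≈ 33.602 (4× faster decay)
  n=3: λ₃ = 37.0755π²/2.2² ≈ 75.603 (9× faster decay)
As t → ∞, higher modes decay exponentially faster. The n=1 mode dominates: φ ~ c₁ sin(πx/2.2) e^{-λ₁t}.
Decay rate: λ₁ = 4.1195π²/2.2² ≈ 8.4.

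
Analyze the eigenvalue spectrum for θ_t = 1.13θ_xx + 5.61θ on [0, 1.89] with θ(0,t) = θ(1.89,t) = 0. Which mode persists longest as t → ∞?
Eigenvalues: λₙ = 1.13n²π²/1.89² - 5.61.
First three modes:
  n=1: λ₁ = 1.13π²/1.89² - 5.61 ≈ -2.488
  n=2: λ₂ = 4.52π²/1.89² - 5.61 ≈ 6.879
  n=3: λ₃ = 10.17π²/1.89² - 5.61 ≈ 22.489
Since 1.13π²/1.89² ≈ 3.122 < 5.61, λ₁ < 0.
The n=1 mode grows fastest (−λₙ is largest for n=1) → dominates.
Asymptotic: θ ~ c₁ sin(πx/1.89) e^{2.488t} (exponential growth at rate −λ₁ ≈ 2.488).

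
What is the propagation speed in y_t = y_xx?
Infinite. The heat equation is parabolic, not hyperbolic, so disturbances propagate instantly.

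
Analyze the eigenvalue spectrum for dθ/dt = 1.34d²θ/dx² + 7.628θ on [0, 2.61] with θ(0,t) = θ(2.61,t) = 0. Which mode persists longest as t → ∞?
Eigenvalues: λₙ = 1.34n²π²/2.61² - 7.628.
First three modes:
  n=1: λ₁ = 1.34π²/2.61² - 7.628 ≈ -5.687
  n=2: λ₂ = 5.36π²/2.61² - 7.628 ≈ 0.138
  n=3: λ₃ = 12.06π²/2.61² - 7.628 ≈ 9.845
Since 1.34π²/2.61² ≈ 1.941 < 7.628, λ₁ < 0.
The n=1 mode grows fastest (−λₙ is largest for n=1) → dominates.
Asymptotic: θ ~ c₁ sin(πx/2.61) e^{5.687t} (exponential growth at rate −λ₁ ≈ 5.687).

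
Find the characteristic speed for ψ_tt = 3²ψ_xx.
Speed = 3. Information travels along characteristics x = x₀ ± 3t.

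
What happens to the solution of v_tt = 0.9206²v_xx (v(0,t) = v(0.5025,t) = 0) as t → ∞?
v oscillates (no decay). Energy is conserved; the solution oscillates indefinitely as standing waves.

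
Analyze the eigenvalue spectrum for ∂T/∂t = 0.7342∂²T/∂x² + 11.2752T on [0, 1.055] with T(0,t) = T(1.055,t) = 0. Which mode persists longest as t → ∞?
Eigenvalues: λₙ = 0.7342n²π²/1.055² - 11.2752.
First three modes:
  n=1: λ₁ = 0.7342π²/1.055² - 11.2752 ≈ -4.765
  n=2: λ₂ = 2.9368π²/1.055² - 11.2752 ≈ 14.766
  n=3: λ₃ = 6.6078π²/1.055² - 11.2752 ≈ 47.319
Since 0.7342π²/1.055² ≈ 6.51 < 11.2752, λ₁ < 0.
The n=1 mode grows fastest (−λₙ is largest for n=1) → dominates.
Asymptotic: T ~ c₁ sin(πx/1.055) e^{4.765t} (exponential growth at rate −λ₁ ≈ 4.765).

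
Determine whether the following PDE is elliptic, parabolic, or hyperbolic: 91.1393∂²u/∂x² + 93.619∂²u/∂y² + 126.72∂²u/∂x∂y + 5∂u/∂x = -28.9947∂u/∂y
Rewriting in standard form: 91.1393∂²u/∂x² + 126.72∂²u/∂x∂y + 93.619∂²u/∂y² + 5∂u/∂x + 28.9947∂u/∂y = 0. Coefficients: A = 91.1393, B = 126.72, C = 93.619. B² - 4AC = -18071.5221068, which is negative, so the equation is elliptic.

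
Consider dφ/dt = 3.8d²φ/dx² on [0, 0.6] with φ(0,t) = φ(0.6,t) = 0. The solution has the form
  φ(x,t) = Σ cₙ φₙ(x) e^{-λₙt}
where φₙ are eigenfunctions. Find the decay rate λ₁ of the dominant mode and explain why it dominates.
Eigenvalues: λₙ = 3.8n²π²/0.6².
First three modes:
  n=1: λ₁ = 3.8π²/0.6² ≈ 104.179
  n=2: λ₂ = 15.2π²/0.6² ≈ 416.717 (4× faster decay)
  n=3: λ₃ = 34.2π²/0.6² ≈ 937.612 (9× faster decay)
As t → ∞, higher modes decay exponentially faster. The n=1 mode dominates: φ ~ c₁ sin(πx/0.6) e^{-λ₁t}.
Decay rate: λ₁ = 3.8π²/0.6² ≈ 104.179.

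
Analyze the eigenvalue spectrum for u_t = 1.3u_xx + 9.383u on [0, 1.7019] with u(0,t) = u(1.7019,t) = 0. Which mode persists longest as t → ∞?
Eigenvalues: λₙ = 1.3n²π²/1.7019² - 9.383.
First three modes:
  n=1: λ₁ = 1.3π²/1.7019² - 9.383 ≈ -4.953
  n=2: λ₂ = 5.2π²/1.7019² - 9.383 ≈ 8.336
  n=3: λ₃ = 11.7π²/1.7019² - 9.383 ≈ 30.484
Since 1.3π²/1.7019² ≈ 4.43 < 9.383, λ₁ < 0.
The n=1 mode grows fastest (−λₙ is largest for n=1) → dominates.
Asymptotic: u ~ c₁ sin(πx/1.7019) e^{4.953t} (exponential growth at rate −λ₁ ≈ 4.953).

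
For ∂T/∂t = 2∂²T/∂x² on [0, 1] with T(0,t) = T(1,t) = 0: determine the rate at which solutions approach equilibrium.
Eigenvalues: λₙ = 2n²π².
First three modes:
  n=1: λ₁ = 2π² ≈ 19.739
  n=2: λ₂ = 8π² ≈ 78.957 (4× faster decay)
  n=3: λ₃ = 18π² ≈ 177.653 (9× faster decay)
As t → ∞, higher modes decay exponentially faster. The n=1 mode dominates: T ~ c₁ sin(πx) e^{-λ₁t}.
Decay rate: λ₁ = 2π² ≈ 19.739.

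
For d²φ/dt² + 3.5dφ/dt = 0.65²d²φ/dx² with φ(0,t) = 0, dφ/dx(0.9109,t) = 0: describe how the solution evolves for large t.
φ → 0. Damping (γ=3.5) dissipates energy; oscillations decay exponentially.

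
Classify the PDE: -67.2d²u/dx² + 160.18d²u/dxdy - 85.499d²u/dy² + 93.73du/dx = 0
A = -67.2, B = 160.18, C = -85.499. Discriminant B² - 4AC = 2675.5012. Since 2675.5012 > 0, hyperbolic.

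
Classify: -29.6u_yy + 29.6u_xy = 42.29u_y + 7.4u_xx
Rewriting in standard form: -7.4u_xx + 29.6u_xy - 29.6u_yy - 42.29u_y = 0. Parabolic (discriminant = 0).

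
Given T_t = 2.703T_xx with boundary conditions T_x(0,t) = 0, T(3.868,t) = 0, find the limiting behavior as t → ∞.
T → 0. Heat escapes through the Dirichlet boundary.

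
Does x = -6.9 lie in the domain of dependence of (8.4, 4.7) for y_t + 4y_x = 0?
No. Only data at x = -10.4 affects (8.4, 4.7). Advection has one-way propagation along characteristics.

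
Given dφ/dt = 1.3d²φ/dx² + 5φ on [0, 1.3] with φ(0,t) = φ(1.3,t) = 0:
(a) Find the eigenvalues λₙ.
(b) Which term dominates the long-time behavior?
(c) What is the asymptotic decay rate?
Eigenvalues: λₙ = 1.3n²π²/1.3² - 5.
First three modes:
  n=1: λ₁ = 1.3π²/1.3² - 5 ≈ 2.592
  n=2: λ₂ = 5.2π²/1.3² - 5 ≈ 25.368
  n=3: λ₃ = 11.7π²/1.3² - 5 ≈ 63.328
Since 1.3π²/1.3² ≈ 7.592 > 5, all λₙ > 0.
The n=1 mode decays slowest → dominates as t → ∞.
Asymptotic: φ ~ c₁ sin(πx/1.3) e^{-λ₁t} with decay rate λ₁ ≈ 2.592.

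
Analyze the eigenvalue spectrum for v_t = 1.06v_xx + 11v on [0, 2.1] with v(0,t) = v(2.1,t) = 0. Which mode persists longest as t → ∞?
Eigenvalues: λₙ = 1.06n²π²/2.1² - 11.
First three modes:
  n=1: λ₁ = 1.06π²/2.1² - 11 ≈ -8.628
  n=2: λ₂ = 4.24π²/2.1² - 11 ≈ -1.511
  n=3: λ₃ = 9.54π²/2.1² - 11 ≈ 10.351
Since 1.06π²/2.1² ≈ 2.372 < 11, λ₁ < 0.
The n=1 mode grows fastest (−λₙ is largest for n=1) → dominates.
Asymptotic: v ~ c₁ sin(πx/2.1) e^{8.628t} (exponential growth at rate −λ₁ ≈ 8.628).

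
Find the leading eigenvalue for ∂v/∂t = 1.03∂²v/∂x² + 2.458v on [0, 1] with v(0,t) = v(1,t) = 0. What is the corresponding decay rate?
Eigenvalues: λₙ = 1.03n²π²/1² - 2.458.
First three modes:
  n=1: λ₁ = 1.03π² - 2.458 ≈ 7.708
  n=2: λ₂ = 4.12π² - 2.458 ≈ 38.205
  n=3: λ₃ = 9.27π² - 2.458 ≈ 89.033
Since 1.03π² ≈ 10.166 > 2.458, all λₙ > 0.
The n=1 mode decays slowest → dominates as t → ∞.
Asymptotic: v ~ c₁ sin(πx/1) e^{-λ₁t} with decay rate λ₁ ≈ 7.708.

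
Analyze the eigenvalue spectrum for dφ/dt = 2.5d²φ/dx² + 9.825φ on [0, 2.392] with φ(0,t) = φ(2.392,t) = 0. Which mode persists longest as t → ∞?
Eigenvalues: λₙ = 2.5n²π²/2.392² - 9.825.
First three modes:
  n=1: λ₁ = 2.5π²/2.392² - 9.825 ≈ -5.513
  n=2: λ₂ = 10π²/2.392² - 9.825 ≈ 7.425
  n=3: λ₃ = 22.5π²/2.392² - 9.825 ≈ 28.986
Since 2.5π²/2.392² ≈ 4.312 < 9.825, λ₁ < 0.
The n=1 mode grows fastest (−λₙ is largest for n=1) → dominates.
Asymptotic: φ ~ c₁ sin(πx/2.392) e^{5.513t} (exponential growth at rate −λ₁ ≈ 5.513).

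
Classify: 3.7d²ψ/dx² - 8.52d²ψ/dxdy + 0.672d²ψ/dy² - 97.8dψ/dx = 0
Hyperbolic (discriminant = 62.6448).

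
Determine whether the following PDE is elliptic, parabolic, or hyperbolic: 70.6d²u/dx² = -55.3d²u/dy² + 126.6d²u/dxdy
Rewriting in standard form: 70.6d²u/dx² - 126.6d²u/dxdy + 55.3d²u/dy² = 0. Coefficients: A = 70.6, B = -126.6, C = 55.3. B² - 4AC = 410.84, which is positive, so the equation is hyperbolic.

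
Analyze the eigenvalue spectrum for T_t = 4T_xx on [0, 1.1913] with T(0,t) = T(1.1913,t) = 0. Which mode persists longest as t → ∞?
Eigenvalues: λₙ = 4n²π²/1.1913².
First three modes:
  n=1: λ₁ = 4π²/1.1913² ≈ 27.817
  n=2: λ₂ = 16π²/1.1913² ≈ 111.27 (4× faster decay)
  n=3: λ₃ = 36π²/1.1913² ≈ 250.357 (9× faster decay)
As t → ∞, higher modes decay exponentially faster. The n=1 mode dominates: T ~ c₁ sin(πx/1.1913) e^{-λ₁t}.
Decay rate: λ₁ = 4π²/1.1913² ≈ 27.817.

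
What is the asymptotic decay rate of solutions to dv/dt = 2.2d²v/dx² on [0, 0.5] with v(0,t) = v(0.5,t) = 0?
Eigenvalues: λₙ = 2.2n²π²/0.5².
First three modes:
  n=1: λ₁ = 2.2π²/0.5² ≈ 86.853
  n=2: λ₂ = 8.8π²/0.5² ≈ 347.41 (4× faster decay)
  n=3: λ₃ = 19.8π²/0.5² ≈ 781.673 (9× faster decay)
As t → ∞, higher modes decay exponentially faster. The n=1 mode dominates: v ~ c₁ sin(πx/0.5) e^{-λ₁t}.
Decay rate: λ₁ = 2.2π²/0.5² ≈ 86.853.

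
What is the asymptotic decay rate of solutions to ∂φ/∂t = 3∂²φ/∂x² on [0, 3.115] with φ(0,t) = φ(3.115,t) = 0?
Eigenvalues: λₙ = 3n²π²/3.115².
First three modes:
  n=1: λ₁ = 3π²/3.115² ≈ 3.051
  n=2: λ₂ = 12π²/3.115² ≈ 12.206 (4× faster decay)
  n=3: λ₃ = 27π²/3.115² ≈ 27.463 (9× faster decay)
As t → ∞, higher modes decay exponentially faster. The n=1 mode dominates: φ ~ c₁ sin(πx/3.115) e^{-λ₁t}.
Decay rate: λ₁ = 3π²/3.115² ≈ 3.051.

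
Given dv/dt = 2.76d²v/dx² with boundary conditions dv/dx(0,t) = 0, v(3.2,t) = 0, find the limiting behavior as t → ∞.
v → 0. Heat escapes through the Dirichlet boundary.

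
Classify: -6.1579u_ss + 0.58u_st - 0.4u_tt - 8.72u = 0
Elliptic (discriminant = -9.51624).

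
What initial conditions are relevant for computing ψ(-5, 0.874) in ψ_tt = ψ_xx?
Domain of dependence: [-5.874, -4.126]. Signals travel at speed 1, so data within |x - -5| ≤ 1·0.874 = 0.874 can reach the point.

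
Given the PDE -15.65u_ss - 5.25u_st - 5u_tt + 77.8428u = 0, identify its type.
The second-order coefficients are A = -15.65, B = -5.25, C = -5. Since B² - 4AC = -285.4375 < 0, this is an elliptic PDE.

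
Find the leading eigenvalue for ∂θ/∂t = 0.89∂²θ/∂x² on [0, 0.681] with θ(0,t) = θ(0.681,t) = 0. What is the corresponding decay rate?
Eigenvalues: λₙ = 0.89n²π²/0.681².
First three modes:
  n=1: λ₁ = 0.89π²/0.681² ≈ 18.941
  n=2: λ₂ = 3.56π²/0.681² ≈ 75.763 (4× faster decay)
  n=3: λ₃ = 8.01π²/0.681² ≈ 170.466 (9× faster decay)
As t → ∞, higher modes decay exponentially faster. The n=1 mode dominates: θ ~ c₁ sin(πx/0.681) e^{-λ₁t}.
Decay rate: λ₁ = 0.89π²/0.681² ≈ 18.941.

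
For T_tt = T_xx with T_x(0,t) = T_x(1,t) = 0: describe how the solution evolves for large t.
T oscillates about a mean that drifts linearly in t (generically unbounded; no decay). There is no damping, so the nonconstant modes persist as standing waves (energy conserved, no decay). But with Neumann conditions at both ends the constant mode has eigenvalue 0: the spatial mean M(t) of T satisfies M'' = 0, so M(t) = M(0) + M'(0)·t. Unless the initial velocity has zero mean (∫T_t(x,0)dx = 0), the solution grows linearly in t (unbounded, though not exponentially); if it does have zero mean, the solution stays bounded and simply oscillates.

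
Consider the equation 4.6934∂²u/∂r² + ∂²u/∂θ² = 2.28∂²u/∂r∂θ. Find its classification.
Rewriting in standard form: 4.6934∂²u/∂r² - 2.28∂²u/∂r∂θ + ∂²u/∂θ² = 0. Elliptic. (A = 4.6934, B = -2.28, C = 1 gives B² - 4AC = -13.5752.)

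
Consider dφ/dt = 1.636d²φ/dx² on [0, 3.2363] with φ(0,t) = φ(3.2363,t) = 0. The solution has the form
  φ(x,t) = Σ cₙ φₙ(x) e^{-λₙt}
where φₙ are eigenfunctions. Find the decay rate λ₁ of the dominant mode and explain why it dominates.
Eigenvalues: λₙ = 1.636n²π²/3.2363².
First three modes:
  n=1: λ₁ = 1.636π²/3.2363² ≈ 1.542
  n=2: λ₂ = 6.544π²/3.2363² ≈ 6.167 (4× faster decay)
  n=3: λ₃ = 14.724π²/3.2363² ≈ 13.875 (9× faster decay)
As t → ∞, higher modes decay exponentially faster. The n=1 mode dominates: φ ~ c₁ sin(πx/3.2363) e^{-λ₁t}.
Decay rate: λ₁ = 1.636π²/3.2363² ≈ 1.542.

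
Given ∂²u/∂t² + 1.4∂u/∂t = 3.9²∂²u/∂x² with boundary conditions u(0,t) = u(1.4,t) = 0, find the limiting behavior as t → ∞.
u → 0. Damping (γ=1.4) dissipates energy; oscillations decay exponentially.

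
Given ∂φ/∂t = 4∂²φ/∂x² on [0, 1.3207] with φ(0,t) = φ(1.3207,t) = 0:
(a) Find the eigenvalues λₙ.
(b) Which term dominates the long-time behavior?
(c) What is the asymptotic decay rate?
Eigenvalues: λₙ = 4n²π²/1.3207².
First three modes:
  n=1: λ₁ = 4π²/1.3207² ≈ 22.633
  n=2: λ₂ = 16π²/1.3207² ≈ 90.534 (4× faster decay)
  n=3: λ₃ = 36π²/1.3207² ≈ 203.701 (9× faster decay)
As t → ∞, higher modes decay exponentially faster. The n=1 mode dominates: φ ~ c₁ sin(πx/1.3207) e^{-λ₁t}.
Decay rate: λ₁ = 4π²/1.3207² ≈ 22.633.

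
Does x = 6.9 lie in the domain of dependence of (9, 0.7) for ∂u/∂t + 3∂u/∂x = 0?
Yes. The characteristic through (9, 0.7) passes through x = 6.9.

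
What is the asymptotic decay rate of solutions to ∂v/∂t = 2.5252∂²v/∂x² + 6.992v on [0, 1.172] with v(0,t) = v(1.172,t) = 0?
Eigenvalues: λₙ = 2.5252n²π²/1.172² - 6.992.
First three modes:
  n=1: λ₁ = 2.5252π²/1.172² - 6.992 ≈ 11.152
  n=2: λ₂ = 10.1008π²/1.172² - 6.992 ≈ 65.585
  n=3: λ₃ = 22.7268π²/1.172² - 6.992 ≈ 156.307
Since 2.5252π²/1.172² ≈ 18.144 > 6.992, all λₙ > 0.
The n=1 mode decays slowest → dominates as t → ∞.
Asymptotic: v ~ c₁ sin(πx/1.172) e^{-λ₁t} with decay rate λ₁ ≈ 11.152.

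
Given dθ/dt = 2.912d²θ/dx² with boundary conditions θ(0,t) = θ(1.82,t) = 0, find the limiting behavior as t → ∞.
θ → 0. Heat diffuses out through both boundaries.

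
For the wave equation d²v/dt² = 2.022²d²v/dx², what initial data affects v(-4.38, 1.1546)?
Domain of dependence: [-6.7146012, -2.0453988]. Signals travel at speed 2.022, so data within |x - -4.38| ≤ 2.022·1.1546 = 2.3346012 can reach the point.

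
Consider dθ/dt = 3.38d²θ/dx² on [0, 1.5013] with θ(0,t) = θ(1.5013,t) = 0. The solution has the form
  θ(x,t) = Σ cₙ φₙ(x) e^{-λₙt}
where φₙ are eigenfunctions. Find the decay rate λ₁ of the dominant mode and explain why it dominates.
Eigenvalues: λₙ = 3.38n²π²/1.5013².
First three modes:
  n=1: λ₁ = 3.38π²/1.5013² ≈ 14.801
  n=2: λ₂ = 13.52π²/1.5013² ≈ 59.203 (4× faster decay)
  n=3: λ₃ = 30.42π²/1.5013² ≈ 133.206 (9× faster decay)
As t → ∞, higher modes decay exponentially faster. The n=1 mode dominates: θ ~ c₁ sin(πx/1.5013) e^{-λ₁t}.
Decay rate: λ₁ = 3.38π²/1.5013² ≈ 14.801.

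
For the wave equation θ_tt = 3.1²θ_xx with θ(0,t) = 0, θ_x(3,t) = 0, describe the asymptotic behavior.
θ oscillates (no decay). Energy is conserved; the solution oscillates indefinitely as standing waves.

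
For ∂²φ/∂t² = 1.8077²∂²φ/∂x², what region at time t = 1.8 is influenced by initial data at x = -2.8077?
Domain of influence: [-6.06156, 0.44616]. Data at x = -2.8077 spreads outward at speed 1.8077.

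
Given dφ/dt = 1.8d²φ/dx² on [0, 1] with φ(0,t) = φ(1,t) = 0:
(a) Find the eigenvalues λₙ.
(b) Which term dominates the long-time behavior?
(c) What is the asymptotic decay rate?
Eigenvalues: λₙ = 1.8n²π².
First three modes:
  n=1: λ₁ = 1.8π² ≈ 17.765
  n=2: λ₂ = 7.2π² ≈ 71.061 (4× faster decay)
  n=3: λ₃ = 16.2π² ≈ 159.888 (9× faster decay)
As t → ∞, higher modes decay exponentially faster. The n=1 mode dominates: φ ~ c₁ sin(πx) e^{-λ₁t}.
Decay rate: λ₁ = 1.8π² ≈ 17.765.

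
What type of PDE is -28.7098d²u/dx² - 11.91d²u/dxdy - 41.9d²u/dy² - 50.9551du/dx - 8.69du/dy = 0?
With A = -28.7098, B = -11.91, C = -41.9, the discriminant is -4669.91438. This is an elliptic PDE.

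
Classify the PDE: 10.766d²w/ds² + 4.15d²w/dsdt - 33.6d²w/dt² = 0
A = 10.766, B = 4.15, C = -33.6. Discriminant B² - 4AC = 1464.1729. Since 1464.1729 > 0, hyperbolic.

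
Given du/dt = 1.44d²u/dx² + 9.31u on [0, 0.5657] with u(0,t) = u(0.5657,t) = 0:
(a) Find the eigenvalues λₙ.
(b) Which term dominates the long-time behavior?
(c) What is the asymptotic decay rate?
Eigenvalues: λₙ = 1.44n²π²/0.5657² - 9.31.
First three modes:
  n=1: λ₁ = 1.44π²/0.5657² - 9.31 ≈ 35.101
  n=2: λ₂ = 5.76π²/0.5657² - 9.31 ≈ 168.334
  n=3: λ₃ = 12.96π²/0.5657² - 9.31 ≈ 390.388
Since 1.44π²/0.5657² ≈ 44.411 > 9.31, all λₙ > 0.
The n=1 mode decays slowest → dominates as t → ∞.
Asymptotic: u ~ c₁ sin(πx/0.5657) e^{-λ₁t} with decay rate λ₁ ≈ 35.101.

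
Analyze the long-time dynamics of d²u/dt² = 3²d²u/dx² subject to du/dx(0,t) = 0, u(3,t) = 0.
Long-time behavior: u oscillates (no decay). Energy is conserved; the solution oscillates indefinitely as standing waves.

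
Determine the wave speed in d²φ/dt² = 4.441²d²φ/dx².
Speed = 4.441. Information travels along characteristics x = x₀ ± 4.441t.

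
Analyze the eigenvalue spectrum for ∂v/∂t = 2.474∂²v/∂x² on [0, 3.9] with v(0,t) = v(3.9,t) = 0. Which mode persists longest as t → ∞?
Eigenvalues: λₙ = 2.474n²π²/3.9².
First three modes:
  n=1: λ₁ = 2.474π²/3.9² ≈ 1.605
  n=2: λ₂ = 9.896π²/3.9² ≈ 6.421 (4× faster decay)
  n=3: λ₃ = 22.266π²/3.9² ≈ 14.448 (9× faster decay)
As t → ∞, higher modes decay exponentially faster. The n=1 mode dominates: v ~ c₁ sin(πx/3.9) e^{-λ₁t}.
Decay rate: λ₁ = 2.474π²/3.9² ≈ 1.605.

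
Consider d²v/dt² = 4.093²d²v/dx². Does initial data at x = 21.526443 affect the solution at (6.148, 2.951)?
No. The domain of dependence is [-5.930443, 18.226443], and 21.526443 is outside this interval.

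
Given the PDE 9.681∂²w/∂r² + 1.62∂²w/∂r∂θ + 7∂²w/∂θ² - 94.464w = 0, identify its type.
The second-order coefficients are A = 9.681, B = 1.62, C = 7. Since B² - 4AC = -268.4436 < 0, this is an elliptic PDE.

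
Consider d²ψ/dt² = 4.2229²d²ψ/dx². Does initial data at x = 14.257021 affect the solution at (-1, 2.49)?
No. The domain of dependence is [-11.515021, 9.515021], and 14.257021 is outside this interval.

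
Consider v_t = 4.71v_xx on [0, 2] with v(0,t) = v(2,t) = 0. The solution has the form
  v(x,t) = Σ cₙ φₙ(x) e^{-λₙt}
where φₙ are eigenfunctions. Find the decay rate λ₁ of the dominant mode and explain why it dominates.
Eigenvalues: λₙ = 4.71n²π²/2².
First three modes:
  n=1: λ₁ = 4.71π²/2² ≈ 11.621
  n=2: λ₂ = 18.84π²/2² ≈ 46.486 (4× faster decay)
  n=3: λ₃ = 42.39π²/2² ≈ 104.593 (9× faster decay)
As t → ∞, higher modes decay exponentially faster. The n=1 mode dominates: v ~ c₁ sin(πx/2) e^{-λ₁t}.
Decay rate: λ₁ = 4.71π²/2² ≈ 11.621.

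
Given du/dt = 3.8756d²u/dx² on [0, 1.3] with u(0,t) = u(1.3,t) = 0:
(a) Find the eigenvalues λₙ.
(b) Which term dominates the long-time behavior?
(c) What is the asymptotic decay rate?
Eigenvalues: λₙ = 3.8756n²π²/1.3².
First three modes:
  n=1: λ₁ = 3.8756π²/1.3² ≈ 22.634
  n=2: λ₂ = 15.5024π²/1.3² ≈ 90.534 (4× faster decay)
  n=3: λ₃ = 34.8804π²/1.3² ≈ 203.702 (9× faster decay)
As t → ∞, higher modes decay exponentially faster. The n=1 mode dominates: u ~ c₁ sin(πx/1.3) e^{-λ₁t}.
Decay rate: λ₁ = 3.8756π²/1.3² ≈ 22.634.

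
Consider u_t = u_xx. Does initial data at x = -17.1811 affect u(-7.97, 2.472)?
Yes, for any finite x. The heat equation has infinite propagation speed, so all initial data affects all points at any t > 0.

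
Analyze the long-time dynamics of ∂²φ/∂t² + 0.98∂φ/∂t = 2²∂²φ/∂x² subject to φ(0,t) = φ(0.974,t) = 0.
Long-time behavior: φ → 0. Damping (γ=0.98) dissipates energy; oscillations decay exponentially.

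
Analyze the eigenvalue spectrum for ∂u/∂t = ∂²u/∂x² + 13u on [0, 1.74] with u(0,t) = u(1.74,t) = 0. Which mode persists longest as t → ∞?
Eigenvalues: λₙ = n²π²/1.74² - 13.
First three modes:
  n=1: λ₁ = π²/1.74² - 13 ≈ -9.74
  n=2: λ₂ = 4π²/1.74² - 13 ≈ 0.04
  n=3: λ₃ = 9π²/1.74² - 13 ≈ 16.339
Since π²/1.74² ≈ 3.26 < 13, λ₁ < 0.
The n=1 mode grows fastest (−λₙ is largest for n=1) → dominates.
Asymptotic: u ~ c₁ sin(πx/1.74) e^{9.74t} (exponential growth at rate −λ₁ ≈ 9.74).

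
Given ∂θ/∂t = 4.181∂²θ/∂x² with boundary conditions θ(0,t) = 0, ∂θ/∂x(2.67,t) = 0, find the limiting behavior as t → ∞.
θ → 0. Heat escapes through the Dirichlet boundary.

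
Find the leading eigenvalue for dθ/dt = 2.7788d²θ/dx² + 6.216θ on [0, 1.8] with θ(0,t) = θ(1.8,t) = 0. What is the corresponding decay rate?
Eigenvalues: λₙ = 2.7788n²π²/1.8² - 6.216.
First three modes:
  n=1: λ₁ = 2.7788π²/1.8² - 6.216 ≈ 2.249
  n=2: λ₂ = 11.1152π²/1.8² - 6.216 ≈ 27.643
  n=3: λ₃ = 25.0092π²/1.8² - 6.216 ≈ 69.966
Since 2.7788π²/1.8² ≈ 8.465 > 6.216, all λₙ > 0.
The n=1 mode decays slowest → dominates as t → ∞.
Asymptotic: θ ~ c₁ sin(πx/1.8) e^{-λ₁t} with decay rate λ₁ ≈ 2.249.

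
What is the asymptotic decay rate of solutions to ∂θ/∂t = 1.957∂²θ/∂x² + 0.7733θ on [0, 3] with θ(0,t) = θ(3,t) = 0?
Eigenvalues: λₙ = 1.957n²π²/3² - 0.7733.
First three modes:
  n=1: λ₁ = 1.957π²/3² - 0.7733 ≈ 1.373
  n=2: λ₂ = 7.828π²/3² - 0.7733 ≈ 7.811
  n=3: λ₃ = 17.613π²/3² - 0.7733 ≈ 18.542
Since 1.957π²/3² ≈ 2.146 > 0.7733, all λₙ > 0.
The n=1 mode decays slowest → dominates as t → ∞.
Asymptotic: θ ~ c₁ sin(πx/3) e^{-λ₁t} with decay rate λ₁ ≈ 1.373.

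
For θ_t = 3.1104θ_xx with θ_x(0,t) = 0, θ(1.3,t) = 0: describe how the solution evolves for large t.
θ → 0. Heat escapes through the Dirichlet boundary.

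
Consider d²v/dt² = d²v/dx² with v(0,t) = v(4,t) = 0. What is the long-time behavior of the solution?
As t → ∞, v oscillates (no decay). Energy is conserved; the solution oscillates indefinitely as standing waves.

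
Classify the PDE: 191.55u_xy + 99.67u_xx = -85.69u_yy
Rewriting in standard form: 99.67u_xx + 191.55u_xy + 85.69u_yy = 0. A = 99.67, B = 191.55, C = 85.69. Discriminant B² - 4AC = 2528.5133. Since 2528.5133 > 0, hyperbolic.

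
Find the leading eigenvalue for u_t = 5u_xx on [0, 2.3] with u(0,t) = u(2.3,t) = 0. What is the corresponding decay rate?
Eigenvalues: λₙ = 5n²π²/2.3².
First three modes:
  n=1: λ₁ = 5π²/2.3² ≈ 9.329
  n=2: λ₂ = 20π²/2.3² ≈ 37.314 (4× faster decay)
  n=3: λ₃ = 45π²/2.3² ≈ 83.957 (9× faster decay)
As t → ∞, higher modes decay exponentially faster. The n=1 mode dominates: u ~ c₁ sin(πx/2.3) e^{-λ₁t}.
Decay rate: λ₁ = 5π²/2.3² ≈ 9.329.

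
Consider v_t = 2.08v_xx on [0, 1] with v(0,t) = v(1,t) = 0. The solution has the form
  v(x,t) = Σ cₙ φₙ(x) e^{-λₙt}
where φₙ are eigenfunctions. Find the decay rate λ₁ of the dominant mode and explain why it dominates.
Eigenvalues: λₙ = 2.08n²π².
First three modes:
  n=1: λ₁ = 2.08π² ≈ 20.529
  n=2: λ₂ = 8.32π² ≈ 82.115 (4× faster decay)
  n=3: λ₃ = 18.72π² ≈ 184.759 (9× faster decay)
As t → ∞, higher modes decay exponentially faster. The n=1 mode dominates: v ~ c₁ sin(πx) e^{-λ₁t}.
Decay rate: λ₁ = 2.08π² ≈ 20.529.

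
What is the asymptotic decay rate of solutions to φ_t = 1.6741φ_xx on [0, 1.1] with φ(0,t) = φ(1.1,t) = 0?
Eigenvalues: λₙ = 1.6741n²π²/1.1².
First three modes:
  n=1: λ₁ = 1.6741π²/1.1² ≈ 13.655
  n=2: λ₂ = 6.6964π²/1.1² ≈ 54.621 (4× faster decay)
  n=3: λ₃ = 15.0669π²/1.1² ≈ 122.896 (9× faster decay)
As t → ∞, higher modes decay exponentially faster. The n=1 mode dominates: φ ~ c₁ sin(πx/1.1) e^{-λ₁t}.
Decay rate: λ₁ = 1.6741π²/1.1² ≈ 13.655.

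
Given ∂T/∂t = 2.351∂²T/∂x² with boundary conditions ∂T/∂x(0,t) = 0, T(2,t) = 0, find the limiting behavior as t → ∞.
T → 0. Heat escapes through the Dirichlet boundary.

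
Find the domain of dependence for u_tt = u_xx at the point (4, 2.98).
Domain of dependence: [1.02, 6.98]. Signals travel at speed 1, so data within |x - 4| ≤ 1·2.98 = 2.98 can reach the point.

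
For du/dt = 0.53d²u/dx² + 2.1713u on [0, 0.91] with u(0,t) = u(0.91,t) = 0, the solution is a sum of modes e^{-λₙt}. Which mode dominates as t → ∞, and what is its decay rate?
Eigenvalues: λₙ = 0.53n²π²/0.91² - 2.1713.
First three modes:
  n=1: λ₁ = 0.53π²/0.91² - 2.1713 ≈ 4.145
  n=2: λ₂ = 2.12π²/0.91² - 2.1713 ≈ 23.096
  n=3: λ₃ = 4.77π²/0.91² - 2.1713 ≈ 54.679
Since 0.53π²/0.91² ≈ 6.317 > 2.1713, all λₙ > 0.
The n=1 mode decays slowest → dominates as t → ∞.
Asymptotic: u ~ c₁ sin(πx/0.91) e^{-λ₁t} with decay rate λ₁ ≈ 4.145.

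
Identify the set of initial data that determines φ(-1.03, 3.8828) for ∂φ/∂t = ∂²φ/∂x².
The entire real line. The heat equation has infinite propagation speed: any initial disturbance instantly affects all points (though exponentially small far away).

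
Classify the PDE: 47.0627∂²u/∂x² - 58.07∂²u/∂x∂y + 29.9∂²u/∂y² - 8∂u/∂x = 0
A = 47.0627, B = -58.07, C = 29.9. Discriminant B² - 4AC = -2256.57402. Since -2256.57402 < 0, elliptic.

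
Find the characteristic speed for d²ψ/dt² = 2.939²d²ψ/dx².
Speed = 2.939. Information travels along characteristics x = x₀ ± 2.939t.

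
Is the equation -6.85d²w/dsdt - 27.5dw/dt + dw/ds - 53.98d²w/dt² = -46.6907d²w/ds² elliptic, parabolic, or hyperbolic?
Rewriting in standard form: 46.6907d²w/ds² - 6.85d²w/dsdt - 53.98d²w/dt² + dw/ds - 27.5dw/dt = 0. Computing B² - 4AC with A = 46.6907, B = -6.85, C = -53.98: discriminant = 10128.378444 (positive). Answer: hyperbolic.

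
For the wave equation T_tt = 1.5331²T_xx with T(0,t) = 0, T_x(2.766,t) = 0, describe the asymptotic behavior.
T oscillates (no decay). Energy is conserved; the solution oscillates indefinitely as standing waves.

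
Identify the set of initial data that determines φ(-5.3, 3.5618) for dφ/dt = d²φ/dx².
The entire real line. The heat equation has infinite propagation speed: any initial disturbance instantly affects all points (though exponentially small far away).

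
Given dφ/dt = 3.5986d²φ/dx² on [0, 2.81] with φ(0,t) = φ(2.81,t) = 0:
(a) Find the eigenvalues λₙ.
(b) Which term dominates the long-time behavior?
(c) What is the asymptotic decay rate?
Eigenvalues: λₙ = 3.5986n²π²/2.81².
First three modes:
  n=1: λ₁ = 3.5986π²/2.81² ≈ 4.498
  n=2: λ₂ = 14.3944π²/2.81² ≈ 17.992 (4× faster decay)
  n=3: λ₃ = 32.3874π²/2.81² ≈ 40.482 (9× faster decay)
As t → ∞, higher modes decay exponentially faster. The n=1 mode dominates: φ ~ c₁ sin(πx/2.81) e^{-λ₁t}.
Decay rate: λ₁ = 3.5986π²/2.81² ≈ 4.498.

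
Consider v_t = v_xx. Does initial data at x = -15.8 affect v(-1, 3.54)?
Yes, for any finite x. The heat equation has infinite propagation speed, so all initial data affects all points at any t > 0.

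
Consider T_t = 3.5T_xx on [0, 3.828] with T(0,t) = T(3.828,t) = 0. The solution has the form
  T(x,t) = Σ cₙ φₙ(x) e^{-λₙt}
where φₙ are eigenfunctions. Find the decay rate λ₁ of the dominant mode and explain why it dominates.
Eigenvalues: λₙ = 3.5n²π²/3.828².
First three modes:
  n=1: λ₁ = 3.5π²/3.828² ≈ 2.357
  n=2: λ₂ = 14π²/3.828² ≈ 9.429 (4× faster decay)
  n=3: λ₃ = 31.5π²/3.828² ≈ 21.216 (9× faster decay)
As t → ∞, higher modes decay exponentially faster. The n=1 mode dominates: T ~ c₁ sin(πx/3.828) e^{-λ₁t}.
Decay rate: λ₁ = 3.5π²/3.828² ≈ 2.357.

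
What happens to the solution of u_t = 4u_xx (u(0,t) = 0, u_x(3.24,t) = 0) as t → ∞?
u → 0. Heat escapes through the Dirichlet boundary.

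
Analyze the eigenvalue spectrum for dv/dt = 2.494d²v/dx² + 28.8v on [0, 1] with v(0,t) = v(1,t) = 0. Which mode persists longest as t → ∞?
Eigenvalues: λₙ = 2.494n²π²/1² - 28.8.
First three modes:
  n=1: λ₁ = 2.494π² - 28.8 ≈ -4.185
  n=2: λ₂ = 9.976π² - 28.8 ≈ 69.659
  n=3: λ₃ = 22.446π² - 28.8 ≈ 192.733
Since 2.494π² ≈ 24.615 < 28.8, λ₁ < 0.
The n=1 mode grows fastest (−λₙ is largest for n=1) → dominates.
Asymptotic: v ~ c₁ sin(πx/1) e^{4.185t} (exponential growth at rate −λ₁ ≈ 4.185).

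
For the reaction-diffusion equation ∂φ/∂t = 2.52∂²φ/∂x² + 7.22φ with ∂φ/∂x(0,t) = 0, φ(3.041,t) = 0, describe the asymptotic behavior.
φ grows unboundedly. Reaction dominates diffusion (r=7.22 > κπ²/(4L²)≈0.67); solution grows exponentially.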